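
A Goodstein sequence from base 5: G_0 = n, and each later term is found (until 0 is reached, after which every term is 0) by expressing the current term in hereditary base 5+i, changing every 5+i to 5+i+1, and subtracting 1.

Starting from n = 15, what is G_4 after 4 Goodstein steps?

20

(0) 15|_5 = 3·5 ↦ 3·6|_6 = 18 ⇒ 17
(1) 17|_6 = 2·6 + 5 ↦ 2·7 + 5|_7 = 19 ⇒ 18
(2) 18|_7 = 2·7 + 4 ↦ 2·8 + 4|_8 = 20 ⇒ 19
(3) 19|_8 = 2·8 + 3 ↦ 2·9 + 3|_9 = 21 ⇒ 20
(4) 20|_9 = 2·9 + 2 ↦ 2·10 + 2|_10 = 22 ⇒ 21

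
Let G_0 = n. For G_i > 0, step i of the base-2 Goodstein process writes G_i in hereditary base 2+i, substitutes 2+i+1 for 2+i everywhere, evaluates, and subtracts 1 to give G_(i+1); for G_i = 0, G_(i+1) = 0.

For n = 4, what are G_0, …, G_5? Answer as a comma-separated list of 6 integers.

base 2: 4 = 2^2; at 3: 3^3 = 27; next = 26
base 3: 26 = 2·3^2 + 2·3 + 2; at 4: 2·4^2 + 2·4 + 2 = 42; next = 41
base 4: 41 = 2·4^2 + 2·4 + 1; at 5: 2·5^2 + 2·5 + 1 = 61; next = 60
base 5: 60 = 2·5^2 + 2·5; at 6: 2·6^2 + 2·6 = 84; next = 83
base 6: 83 = 2·6^2 + 6 + 5; at 7: 2·7^2 + 7 + 5 = 110; next = 109

4, 26, 41, 60, 83, 109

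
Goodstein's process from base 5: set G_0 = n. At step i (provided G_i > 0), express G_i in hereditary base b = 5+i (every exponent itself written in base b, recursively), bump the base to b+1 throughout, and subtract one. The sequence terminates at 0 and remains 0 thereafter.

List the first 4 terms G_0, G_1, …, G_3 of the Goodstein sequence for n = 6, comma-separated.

6 —HB5→ 5 + 1 —bump→ 6 + 1 = 7 —(−1)→ 6
6 —HB6→ 6 —bump→ 7 = 7 —(−1)→ 6
6 —HB7→ 6 —bump→ 6 = 6 —(−1)→ 5

6, 6, 6, 5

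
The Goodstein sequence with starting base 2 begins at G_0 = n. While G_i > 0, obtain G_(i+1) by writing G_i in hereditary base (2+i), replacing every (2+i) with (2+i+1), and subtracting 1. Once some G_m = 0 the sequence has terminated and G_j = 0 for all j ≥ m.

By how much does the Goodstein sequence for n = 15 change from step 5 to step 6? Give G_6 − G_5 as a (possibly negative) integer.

144406599

i=0: 15 = 2^(2 + 1) + 2^2 + 2 + 1 (b=2); 2→3: 3^(3 + 1) + 3^3 + 3 + 1 = 112; 112−1 = 111
i=1: 111 = 3^(3 + 1) + 3^3 + 3 (b=3); 3→4: 4^(4 + 1) + 4^4 + 4 = 1284; 1284−1 = 1283
i=2: 1283 = 4^(4 + 1) + 4^4 + 3 (b=4); 4→5: 5^(5 + 1) + 5^5 + 3 = 18753; 18753−1 = 18752
i=3: 18752 = 5^(5 + 1) + 5^5 + 2 (b=5); 5→6: 6^(6 + 1) + 6^6 + 2 = 326594; 326594−1 = 326593
i=4: 326593 = 6^(6 + 1) + 6^6 + 1 (b=6); 6→7: 7^(7 + 1) + 7^7 + 1 = 6588345; 6588345−1 = 6588344
i=5: 6588344 = 7^(7 + 1) + 7^7 (b=7); 7→8: 8^(8 + 1) + 8^8 = 150994944; 150994944−1 = 150994943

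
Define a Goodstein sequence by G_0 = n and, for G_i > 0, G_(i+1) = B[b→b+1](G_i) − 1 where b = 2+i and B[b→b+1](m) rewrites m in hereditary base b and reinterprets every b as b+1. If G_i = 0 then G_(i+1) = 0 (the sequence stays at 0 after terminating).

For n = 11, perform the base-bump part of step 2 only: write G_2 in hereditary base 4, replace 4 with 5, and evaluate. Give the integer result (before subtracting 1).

15628

i=0: 11 = 2^(2 + 1) + 2 + 1 (b=2); 2→3: 3^(3 + 1) + 3 + 1 = 85; 85−1 = 84
i=1: 84 = 3^(3 + 1) + 3 (b=3); 3→4: 4^(4 + 1) + 4 = 1028; 1028−1 = 1027
i=2: 1027 = 4^(4 + 1) + 3 (b=4); 4→5: 5^(5 + 1) + 3 = 15628; 15628−1 = 15627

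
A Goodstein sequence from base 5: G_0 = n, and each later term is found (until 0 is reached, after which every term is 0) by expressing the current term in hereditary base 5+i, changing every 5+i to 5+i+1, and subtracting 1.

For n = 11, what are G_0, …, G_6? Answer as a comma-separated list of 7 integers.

11, 12, 13, 13, 13, 13, 13

i=0: 11 = 2·5 + 1 (b=5); 5→6: 2·6 + 1 = 13; 13−1 = 12
i=1: 12 = 2·6 (b=6); 6→7: 2·7 = 14; 14−1 = 13
i=2: 13 = 7 + 6 (b=7); 7→8: 8 + 6 = 14; 14−1 = 13
i=3: 13 = 8 + 5 (b=8); 8→9: 9 + 5 = 14; 14−1 = 13
i=4: 13 = 9 + 4 (b=9); 9→10: 10 + 4 = 14; 14−1 = 13
i=5: 13 = 10 + 3 (b=10); 10→11: 11 + 3 = 14; 14−1 = 13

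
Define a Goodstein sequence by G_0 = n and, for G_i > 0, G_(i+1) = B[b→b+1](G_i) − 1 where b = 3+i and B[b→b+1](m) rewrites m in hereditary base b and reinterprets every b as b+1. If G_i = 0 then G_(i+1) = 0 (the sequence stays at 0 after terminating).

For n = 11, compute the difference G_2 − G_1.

step 0: 11 = 3^2 + 2; sub 4 for 3: 4^2 + 2; = 18; G_1 = 18−1 = 17
step 1: 17 = 4^2 + 1; sub 5 for 4: 5^2 + 1; = 26; G_2 = 26−1 = 25

8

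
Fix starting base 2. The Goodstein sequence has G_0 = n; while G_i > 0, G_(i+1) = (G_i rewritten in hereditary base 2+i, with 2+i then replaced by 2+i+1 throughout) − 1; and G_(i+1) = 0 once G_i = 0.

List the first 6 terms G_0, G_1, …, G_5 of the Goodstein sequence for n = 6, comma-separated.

(0) 6|_2 = 2^2 + 2 ↦ 3^3 + 3|_3 = 30 ⇒ 29
(1) 29|_3 = 3^3 + 2 ↦ 4^4 + 2|_4 = 258 ⇒ 257
(2) 257|_4 = 4^4 + 1 ↦ 5^5 + 1|_5 = 3126 ⇒ 3125
(3) 3125|_5 = 5^5 ↦ 6^6|_6 = 46656 ⇒ 46655
(4) 46655|_6 = 5·6^5 + 5·6^4 + 5·6^3 + 5·6^2 + 5·6 + 5 ↦ 5·7^5 + 5·7^4 + 5·7^3 + 5·7^2 + 5·7 + 5|_7 = 98040 ⇒ 98039

6, 29, 257, 3125, 46655, 98039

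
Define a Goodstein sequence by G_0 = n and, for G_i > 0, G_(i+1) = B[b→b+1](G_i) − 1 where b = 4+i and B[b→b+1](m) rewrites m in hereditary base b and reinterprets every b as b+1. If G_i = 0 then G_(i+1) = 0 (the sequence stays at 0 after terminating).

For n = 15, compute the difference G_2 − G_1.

2

[0] 15 ≡ 3·4 + 3 (base 4). Lift 5: 18. −1: 17.
[1] 17 ≡ 3·5 + 2 (base 5). Lift 6: 20. −1: 19.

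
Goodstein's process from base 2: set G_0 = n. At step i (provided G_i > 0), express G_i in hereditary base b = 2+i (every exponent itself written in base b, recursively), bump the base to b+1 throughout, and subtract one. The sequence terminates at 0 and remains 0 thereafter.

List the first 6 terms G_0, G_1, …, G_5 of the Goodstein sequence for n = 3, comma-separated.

3, 3, 3, 2, 1, 0

G_0=3  [base 2] 2 + 1  →[2↦3]→  3 + 1 = 4  −1 ⇒ G_1=3
G_1=3  [base 3] 3  →[3↦4]→  4 = 4  −1 ⇒ G_2=3
G_2=3  [base 4] 3  →[4↦5]→  3 = 3  −1 ⇒ G_3=2
G_3=2  [base 5] 2  →[5↦6]→  2 = 2  −1 ⇒ G_4=1
G_4=1  [base 6] 1  →[6↦7]→  1 = 1  −1 ⇒ G_5=0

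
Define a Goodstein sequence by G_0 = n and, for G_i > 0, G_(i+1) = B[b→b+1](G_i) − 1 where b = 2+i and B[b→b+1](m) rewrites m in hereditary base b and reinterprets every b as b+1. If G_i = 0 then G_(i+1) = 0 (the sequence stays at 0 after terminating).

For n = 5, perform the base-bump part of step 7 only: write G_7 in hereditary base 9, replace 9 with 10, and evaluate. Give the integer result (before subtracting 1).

5 —HB2→ 2^2 + 1 —bump→ 3^3 + 1 = 28 —(−1)→ 27
27 —HB3→ 3^3 —bump→ 4^4 = 256 —(−1)→ 255
255 —HB4→ 3·4^3 + 3·4^2 + 3·4 + 3 —bump→ 3·5^3 + 3·5^2 + 3·5 + 3 = 468 —(−1)→ 467
467 —HB5→ 3·5^3 + 3·5^2 + 3·5 + 2 —bump→ 3·6^3 + 3·6^2 + 3·6 + 2 = 776 —(−1)→ 775
775 —HB6→ 3·6^3 + 3·6^2 + 3·6 + 1 —bump→ 3·7^3 + 3·7^2 + 3·7 + 1 = 1198 —(−1)→ 1197
1197 —HB7→ 3·7^3 + 3·7^2 + 3·7 —bump→ 3·8^3 + 3·8^2 + 3·8 = 1752 —(−1)→ 1751
1751 —HB8→ 3·8^3 + 3·8^2 + 2·8 + 7 —bump→ 3·9^3 + 3·9^2 + 2·9 + 7 = 2455 —(−1)→ 2454
2454 —HB9→ 3·9^3 + 3·9^2 + 2·9 + 6 —bump→ 3·10^3 + 3·10^2 + 2·10 + 6 = 3326 —(−1)→ 3325

3326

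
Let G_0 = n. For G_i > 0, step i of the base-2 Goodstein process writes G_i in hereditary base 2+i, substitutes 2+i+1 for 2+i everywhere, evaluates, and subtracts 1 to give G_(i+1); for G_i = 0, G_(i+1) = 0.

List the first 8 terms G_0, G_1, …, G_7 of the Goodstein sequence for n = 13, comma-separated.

13 —HB2→ 2^(2 + 1) + 2^2 + 1 —bump→ 3^(3 + 1) + 3^3 + 1 = 109 —(−1)→ 108
108 —HB3→ 3^(3 + 1) + 3^3 —bump→ 4^(4 + 1) + 4^4 = 1280 —(−1)→ 1279
1279 —HB4→ 4^(4 + 1) + 3·4^3 + 3·4^2 + 3·4 + 3 —bump→ 5^(5 + 1) + 3·5^3 + 3·5^2 + 3·5 + 3 = 16093 —(−1)→ 16092
16092 —HB5→ 5^(5 + 1) + 3·5^3 + 3·5^2 + 3·5 + 2 —bump→ 6^(6 + 1) + 3·6^3 + 3·6^2 + 3·6 + 2 = 280712 —(−1)→ 280711
280711 —HB6→ 6^(6 + 1) + 3·6^3 + 3·6^2 + 3·6 + 1 —bump→ 7^(7 + 1) + 3·7^3 + 3·7^2 + 3·7 + 1 = 5765999 —(−1)→ 5765998
5765998 —HB7→ 7^(7 + 1) + 3·7^3 + 3·7^2 + 3·7 —bump→ 8^(8 + 1) + 3·8^3 + 3·8^2 + 3·8 = 134219480 —(−1)→ 134219479
134219479 —HB8→ 8^(8 + 1) + 3·8^3 + 3·8^2 + 2·8 + 7 —bump→ 9^(9 + 1) + 3·9^3 + 3·9^2 + 2·9 + 7 = 3486786856 —(−1)→ 3486786855

13, 108, 1279, 16092, 280711, 5765998, 134219479, 3486786855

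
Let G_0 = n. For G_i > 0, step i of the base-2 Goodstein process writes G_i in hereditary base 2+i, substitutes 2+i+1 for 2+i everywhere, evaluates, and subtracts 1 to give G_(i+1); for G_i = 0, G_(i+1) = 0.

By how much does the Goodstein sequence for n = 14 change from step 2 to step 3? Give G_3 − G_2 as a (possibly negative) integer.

base 2: 14 = 2^(2 + 1) + 2^2 + 2; at 3: 3^(3 + 1) + 3^3 + 3 = 111; next = 110
base 3: 110 = 3^(3 + 1) + 3^3 + 2; at 4: 4^(4 + 1) + 4^4 + 2 = 1282; next = 1281
base 4: 1281 = 4^(4 + 1) + 4^4 + 1; at 5: 5^(5 + 1) + 5^5 + 1 = 18751; next = 18750

17469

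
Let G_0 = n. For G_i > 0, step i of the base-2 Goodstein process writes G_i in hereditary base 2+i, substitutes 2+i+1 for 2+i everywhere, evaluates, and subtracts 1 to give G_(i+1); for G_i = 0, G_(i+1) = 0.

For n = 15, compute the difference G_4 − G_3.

(0) 15|_2 = 2^(2 + 1) + 2^2 + 2 + 1 ↦ 3^(3 + 1) + 3^3 + 3 + 1|_3 = 112 ⇒ 111
(1) 111|_3 = 3^(3 + 1) + 3^3 + 3 ↦ 4^(4 + 1) + 4^4 + 4|_4 = 1284 ⇒ 1283
(2) 1283|_4 = 4^(4 + 1) + 4^4 + 3 ↦ 5^(5 + 1) + 5^5 + 3|_5 = 18753 ⇒ 18752
(3) 18752|_5 = 5^(5 + 1) + 5^5 + 2 ↦ 6^(6 + 1) + 6^6 + 2|_6 = 326594 ⇒ 326593

307841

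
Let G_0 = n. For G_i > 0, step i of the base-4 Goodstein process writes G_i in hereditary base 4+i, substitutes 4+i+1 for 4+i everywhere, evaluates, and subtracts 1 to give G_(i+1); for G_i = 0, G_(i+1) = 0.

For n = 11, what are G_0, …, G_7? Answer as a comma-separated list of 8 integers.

11, 12, 13, 14, 15, 15, 15, 15

i=0: 11 = 2·4 + 3 (b=4); 4→5: 2·5 + 3 = 13; 13−1 = 12
i=1: 12 = 2·5 + 2 (b=5); 5→6: 2·6 + 2 = 14; 14−1 = 13
i=2: 13 = 2·6 + 1 (b=6); 6→7: 2·7 + 1 = 15; 15−1 = 14
i=3: 14 = 2·7 (b=7); 7→8: 2·8 = 16; 16−1 = 15
i=4: 15 = 8 + 7 (b=8); 8→9: 9 + 7 = 16; 16−1 = 15
i=5: 15 = 9 + 6 (b=9); 9→10: 10 + 6 = 16; 16−1 = 15
i=6: 15 = 10 + 5 (b=10); 10→11: 11 + 5 = 16; 16−1 = 15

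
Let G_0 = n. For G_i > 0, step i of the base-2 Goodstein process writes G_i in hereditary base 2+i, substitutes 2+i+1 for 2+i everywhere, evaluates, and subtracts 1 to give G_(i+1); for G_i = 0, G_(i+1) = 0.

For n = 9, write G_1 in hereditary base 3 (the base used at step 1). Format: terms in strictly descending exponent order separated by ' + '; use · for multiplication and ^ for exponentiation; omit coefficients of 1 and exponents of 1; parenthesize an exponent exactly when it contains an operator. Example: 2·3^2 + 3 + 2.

3^(3 + 1)

i=0: 9 = 2^(2 + 1) + 1 (b=2); 2→3: 3^(3 + 1) + 1 = 82; 82−1 = 81
i=1: 81 = 3^(3 + 1) (b=3); 3→4: 4^(4 + 1) = 1024; 1024−1 = 1023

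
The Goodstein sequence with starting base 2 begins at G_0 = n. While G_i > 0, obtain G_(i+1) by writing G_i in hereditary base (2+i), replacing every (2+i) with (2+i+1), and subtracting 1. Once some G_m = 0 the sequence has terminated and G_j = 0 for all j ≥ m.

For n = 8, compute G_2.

553

8 —HB2→ 2^(2 + 1) —bump→ 3^(3 + 1) = 81 —(−1)→ 80
80 —HB3→ 2·3^3 + 2·3^2 + 2·3 + 2 —bump→ 2·4^4 + 2·4^2 + 2·4 + 2 = 554 —(−1)→ 553
553 —HB4→ 2·4^4 + 2·4^2 + 2·4 + 1 —bump→ 2·5^5 + 2·5^2 + 2·5 + 1 = 6311 —(−1)→ 6310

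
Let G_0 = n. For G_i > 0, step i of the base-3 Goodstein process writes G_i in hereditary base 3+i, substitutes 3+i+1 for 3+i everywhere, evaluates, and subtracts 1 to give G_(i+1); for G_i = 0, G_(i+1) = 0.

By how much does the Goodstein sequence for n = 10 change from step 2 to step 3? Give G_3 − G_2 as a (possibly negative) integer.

(0) 10|_3 = 3^2 + 1 ↦ 4^2 + 1|_4 = 17 ⇒ 16
(1) 16|_4 = 4^2 ↦ 5^2|_5 = 25 ⇒ 24
(2) 24|_5 = 4·5 + 4 ↦ 4·6 + 4|_6 = 28 ⇒ 27

3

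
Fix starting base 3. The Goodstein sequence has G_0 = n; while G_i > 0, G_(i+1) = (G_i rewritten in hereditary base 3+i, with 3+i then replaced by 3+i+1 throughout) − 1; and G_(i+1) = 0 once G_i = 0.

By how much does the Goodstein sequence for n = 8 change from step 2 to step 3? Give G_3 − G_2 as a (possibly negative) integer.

1

step 0: 8 = 2·3 + 2; sub 4 for 3: 2·4 + 2; = 10; G_1 = 10−1 = 9
step 1: 9 = 2·4 + 1; sub 5 for 4: 2·5 + 1; = 11; G_2 = 11−1 = 10
step 2: 10 = 2·5; sub 6 for 5: 2·6; = 12; G_3 = 12−1 = 11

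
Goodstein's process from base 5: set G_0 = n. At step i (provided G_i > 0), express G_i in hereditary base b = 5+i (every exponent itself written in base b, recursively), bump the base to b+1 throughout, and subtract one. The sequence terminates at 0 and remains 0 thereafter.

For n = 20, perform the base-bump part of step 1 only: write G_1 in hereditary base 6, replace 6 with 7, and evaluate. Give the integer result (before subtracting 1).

26

[0] 20 ≡ 4·5 (base 5). Lift 6: 24. −1: 23.
[1] 23 ≡ 3·6 + 5 (base 6). Lift 7: 26. −1: 25.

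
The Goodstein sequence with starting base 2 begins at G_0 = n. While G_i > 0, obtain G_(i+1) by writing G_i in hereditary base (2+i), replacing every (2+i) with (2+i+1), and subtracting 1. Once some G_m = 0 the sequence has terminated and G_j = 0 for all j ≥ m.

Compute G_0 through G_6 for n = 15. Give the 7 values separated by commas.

i=0: 15 = 2^(2 + 1) + 2^2 + 2 + 1 (b=2); 2→3: 3^(3 + 1) + 3^3 + 3 + 1 = 112; 112−1 = 111
i=1: 111 = 3^(3 + 1) + 3^3 + 3 (b=3); 3→4: 4^(4 + 1) + 4^4 + 4 = 1284; 1284−1 = 1283
i=2: 1283 = 4^(4 + 1) + 4^4 + 3 (b=4); 4→5: 5^(5 + 1) + 5^5 + 3 = 18753; 18753−1 = 18752
i=3: 18752 = 5^(5 + 1) + 5^5 + 2 (b=5); 5→6: 6^(6 + 1) + 6^6 + 2 = 326594; 326594−1 = 326593
i=4: 326593 = 6^(6 + 1) + 6^6 + 1 (b=6); 6→7: 7^(7 + 1) + 7^7 + 1 = 6588345; 6588345−1 = 6588344
i=5: 6588344 = 7^(7 + 1) + 7^7 (b=7); 7→8: 8^(8 + 1) + 8^8 = 150994944; 150994944−1 = 150994943

15, 111, 1283, 18752, 326593, 6588344, 150994943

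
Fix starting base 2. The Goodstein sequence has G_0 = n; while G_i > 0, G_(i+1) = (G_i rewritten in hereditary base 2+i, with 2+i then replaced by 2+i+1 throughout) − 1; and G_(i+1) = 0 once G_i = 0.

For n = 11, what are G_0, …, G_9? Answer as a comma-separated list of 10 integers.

11, 84, 1027, 15627, 279937, 5764801, 134217727, 2749609302, 70077777775, 1997331745490

i=0: 11 = 2^(2 + 1) + 2 + 1 (b=2); 2→3: 3^(3 + 1) + 3 + 1 = 85; 85−1 = 84
i=1: 84 = 3^(3 + 1) + 3 (b=3); 3→4: 4^(4 + 1) + 4 = 1028; 1028−1 = 1027
i=2: 1027 = 4^(4 + 1) + 3 (b=4); 4→5: 5^(5 + 1) + 3 = 15628; 15628−1 = 15627
i=3: 15627 = 5^(5 + 1) + 2 (b=5); 5→6: 6^(6 + 1) + 2 = 279938; 279938−1 = 279937
i=4: 279937 = 6^(6 + 1) + 1 (b=6); 6→7: 7^(7 + 1) + 1 = 5764802; 5764802−1 = 5764801
i=5: 5764801 = 7^(7 + 1) (b=7); 7→8: 8^(8 + 1) = 134217728; 134217728−1 = 134217727
i=6: 134217727 = 7·8^8 + 7·8^7 + 7·8^6 + 7·8^5 + 7·8^4 + 7·8^3 + 7·8^2 + 7·8 + 7 (b=8); 8→9: 7·9^9 + 7·9^7 + 7·9^6 + 7·9^5 + 7·9^4 + 7·9^3 + 7·9^2 + 7·9 + 7 = 2749609303; 2749609303−1 = 2749609302
i=7: 2749609302 = 7·9^9 + 7·9^7 + 7·9^6 + 7·9^5 + 7·9^4 + 7·9^3 + 7·9^2 + 7·9 + 6 (b=9); 9→10: 7·10^10 + 7·10^7 + 7·10^6 + 7·10^5 + 7·10^4 + 7·10^3 + 7·10^2 + 7·10 + 6 = 70077777776; 70077777776−1 = 70077777775
i=8: 70077777775 = 7·10^10 + 7·10^7 + 7·10^6 + 7·10^5 + 7·10^4 + 7·10^3 + 7·10^2 + 7·10 + 5 (b=10); 10→11: 7·11^11 + 7·11^7 + 7·11^6 + 7·11^5 + 7·11^4 + 7·11^3 + 7·11^2 + 7·11 + 5 = 1997331745491; 1997331745491−1 = 1997331745490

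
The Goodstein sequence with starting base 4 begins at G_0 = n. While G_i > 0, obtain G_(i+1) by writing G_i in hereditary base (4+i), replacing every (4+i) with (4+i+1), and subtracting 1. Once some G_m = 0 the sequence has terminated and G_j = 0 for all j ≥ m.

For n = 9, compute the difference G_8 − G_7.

0

9 —HB4→ 2·4 + 1 —bump→ 2·5 + 1 = 11 —(−1)→ 10
10 —HB5→ 2·5 —bump→ 2·6 = 12 —(−1)→ 11
11 —HB6→ 6 + 5 —bump→ 7 + 5 = 12 —(−1)→ 11
11 —HB7→ 7 + 4 —bump→ 8 + 4 = 12 —(−1)→ 11
11 —HB8→ 8 + 3 —bump→ 9 + 3 = 12 —(−1)→ 11
11 —HB9→ 9 + 2 —bump→ 10 + 2 = 12 —(−1)→ 11
11 —HB10→ 10 + 1 —bump→ 11 + 1 = 12 —(−1)→ 11
11 —HB11→ 11 —bump→ 12 = 12 —(−1)→ 11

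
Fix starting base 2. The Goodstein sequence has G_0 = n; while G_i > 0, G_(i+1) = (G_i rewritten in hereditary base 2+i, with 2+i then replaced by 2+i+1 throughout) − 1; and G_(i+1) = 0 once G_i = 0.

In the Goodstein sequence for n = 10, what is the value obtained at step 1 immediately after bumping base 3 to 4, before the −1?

base 2: 10 = 2^(2 + 1) + 2; at 3: 3^(3 + 1) + 3 = 84; next = 83
base 3: 83 = 3^(3 + 1) + 2; at 4: 4^(4 + 1) + 2 = 1026; next = 1025

1026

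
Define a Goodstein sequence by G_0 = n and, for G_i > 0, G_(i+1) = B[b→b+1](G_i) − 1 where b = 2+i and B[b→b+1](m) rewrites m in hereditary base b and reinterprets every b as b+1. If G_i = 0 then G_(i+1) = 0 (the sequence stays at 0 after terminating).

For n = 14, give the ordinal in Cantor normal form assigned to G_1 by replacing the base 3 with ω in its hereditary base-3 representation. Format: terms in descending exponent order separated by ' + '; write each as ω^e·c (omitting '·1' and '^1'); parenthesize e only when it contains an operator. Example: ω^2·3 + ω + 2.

[0] 14 ≡ 2^(2 + 1) + 2^2 + 2 (base 2). Lift 3: 111. −1: 110.
[1] 110 ≡ 3^(3 + 1) + 3^3 + 2 (base 3). Lift 4: 1282. −1: 1281.

ω^(ω + 1) + ω^ω + 2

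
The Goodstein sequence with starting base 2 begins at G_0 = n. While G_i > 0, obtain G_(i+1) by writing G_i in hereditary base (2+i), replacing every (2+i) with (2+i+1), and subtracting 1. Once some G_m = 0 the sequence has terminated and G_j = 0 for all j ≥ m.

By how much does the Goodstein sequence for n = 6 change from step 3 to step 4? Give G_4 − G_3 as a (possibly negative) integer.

6 —HB2→ 2^2 + 2 —bump→ 3^3 + 3 = 30 —(−1)→ 29
29 —HB3→ 3^3 + 2 —bump→ 4^4 + 2 = 258 —(−1)→ 257
257 —HB4→ 4^4 + 1 —bump→ 5^5 + 1 = 3126 —(−1)→ 3125
3125 —HB5→ 5^5 —bump→ 6^6 = 46656 —(−1)→ 46655

43530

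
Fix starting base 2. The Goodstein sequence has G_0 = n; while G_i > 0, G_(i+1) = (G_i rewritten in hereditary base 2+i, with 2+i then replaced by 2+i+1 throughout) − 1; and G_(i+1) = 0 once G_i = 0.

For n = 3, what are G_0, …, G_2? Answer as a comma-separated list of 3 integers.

3, 3, 3

G_0 = 3. HB_2(3) = 2 + 1. Bump = 4. G_1 = 3.
G_1 = 3. HB_3(3) = 3. Bump = 4. G_2 = 3.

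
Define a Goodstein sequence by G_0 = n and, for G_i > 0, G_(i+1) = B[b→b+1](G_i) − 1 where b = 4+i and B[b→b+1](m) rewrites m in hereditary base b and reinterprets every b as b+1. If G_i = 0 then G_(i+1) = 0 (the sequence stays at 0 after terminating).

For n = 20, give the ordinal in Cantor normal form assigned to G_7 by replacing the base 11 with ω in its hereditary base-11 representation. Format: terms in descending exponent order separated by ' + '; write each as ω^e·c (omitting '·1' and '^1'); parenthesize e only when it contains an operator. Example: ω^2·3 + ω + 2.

20 —HB4→ 4^2 + 4 —bump→ 5^2 + 5 = 30 —(−1)→ 29
29 —HB5→ 5^2 + 4 —bump→ 6^2 + 4 = 40 —(−1)→ 39
39 —HB6→ 6^2 + 3 —bump→ 7^2 + 3 = 52 —(−1)→ 51
51 —HB7→ 7^2 + 2 —bump→ 8^2 + 2 = 66 —(−1)→ 65
65 —HB8→ 8^2 + 1 —bump→ 9^2 + 1 = 82 —(−1)→ 81
81 —HB9→ 9^2 —bump→ 10^2 = 100 —(−1)→ 99
99 —HB10→ 9·10 + 9 —bump→ 9·11 + 9 = 108 —(−1)→ 107

ω·9 + 8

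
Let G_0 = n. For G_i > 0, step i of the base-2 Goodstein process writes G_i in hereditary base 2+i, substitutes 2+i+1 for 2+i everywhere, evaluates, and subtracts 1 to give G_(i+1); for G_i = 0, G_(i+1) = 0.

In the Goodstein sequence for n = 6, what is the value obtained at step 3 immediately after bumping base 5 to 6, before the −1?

46656

base 2: 6 = 2^2 + 2; at 3: 3^3 + 3 = 30; next = 29
base 3: 29 = 3^3 + 2; at 4: 4^4 + 2 = 258; next = 257
base 4: 257 = 4^4 + 1; at 5: 5^5 + 1 = 3126; next = 3125
base 5: 3125 = 5^5; at 6: 6^6 = 46656; next = 46655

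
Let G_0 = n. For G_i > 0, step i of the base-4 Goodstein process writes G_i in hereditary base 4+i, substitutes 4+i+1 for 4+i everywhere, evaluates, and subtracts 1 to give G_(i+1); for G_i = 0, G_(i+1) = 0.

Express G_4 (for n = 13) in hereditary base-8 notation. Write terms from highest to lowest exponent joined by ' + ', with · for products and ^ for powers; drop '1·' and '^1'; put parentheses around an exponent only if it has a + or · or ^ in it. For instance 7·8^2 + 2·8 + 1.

2·8 + 3

(0) 13|_4 = 3·4 + 1 ↦ 3·5 + 1|_5 = 16 ⇒ 15
(1) 15|_5 = 3·5 ↦ 3·6|_6 = 18 ⇒ 17
(2) 17|_6 = 2·6 + 5 ↦ 2·7 + 5|_7 = 19 ⇒ 18
(3) 18|_7 = 2·7 + 4 ↦ 2·8 + 4|_8 = 20 ⇒ 19
(4) 19|_8 = 2·8 + 3 ↦ 2·9 + 3|_9 = 21 ⇒ 20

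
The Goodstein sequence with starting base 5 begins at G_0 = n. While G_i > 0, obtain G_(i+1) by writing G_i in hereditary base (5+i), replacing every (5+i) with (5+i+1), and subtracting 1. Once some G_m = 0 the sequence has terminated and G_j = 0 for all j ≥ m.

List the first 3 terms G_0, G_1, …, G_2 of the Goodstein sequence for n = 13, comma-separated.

13, 14, 15

G_0=13  [base 5] 2·5 + 3  →[5↦6]→  2·6 + 3 = 15  −1 ⇒ G_1=14
G_1=14  [base 6] 2·6 + 2  →[6↦7]→  2·7 + 2 = 16  −1 ⇒ G_2=15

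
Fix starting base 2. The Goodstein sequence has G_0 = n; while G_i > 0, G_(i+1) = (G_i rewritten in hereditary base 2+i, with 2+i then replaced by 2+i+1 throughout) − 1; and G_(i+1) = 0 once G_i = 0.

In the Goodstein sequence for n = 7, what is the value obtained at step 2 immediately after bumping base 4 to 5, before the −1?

3128

(0) 7|_2 = 2^2 + 2 + 1 ↦ 3^3 + 3 + 1|_3 = 31 ⇒ 30
(1) 30|_3 = 3^3 + 3 ↦ 4^4 + 4|_4 = 260 ⇒ 259
(2) 259|_4 = 4^4 + 3 ↦ 5^5 + 3|_5 = 3128 ⇒ 3127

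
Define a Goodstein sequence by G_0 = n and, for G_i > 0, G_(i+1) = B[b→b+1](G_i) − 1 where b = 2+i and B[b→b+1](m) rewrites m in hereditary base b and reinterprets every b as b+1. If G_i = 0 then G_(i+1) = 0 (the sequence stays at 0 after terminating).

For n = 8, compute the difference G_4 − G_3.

step 0: 8 = 2^(2 + 1); sub 3 for 2: 3^(3 + 1); = 81; G_1 = 81−1 = 80
step 1: 80 = 2·3^3 + 2·3^2 + 2·3 + 2; sub 4 for 3: 2·4^4 + 2·4^2 + 2·4 + 2; = 554; G_2 = 554−1 = 553
step 2: 553 = 2·4^4 + 2·4^2 + 2·4 + 1; sub 5 for 4: 2·5^5 + 2·5^2 + 2·5 + 1; = 6311; G_3 = 6311−1 = 6310
step 3: 6310 = 2·5^5 + 2·5^2 + 2·5; sub 6 for 5: 2·6^6 + 2·6^2 + 2·6; = 93396; G_4 = 93396−1 = 93395

87085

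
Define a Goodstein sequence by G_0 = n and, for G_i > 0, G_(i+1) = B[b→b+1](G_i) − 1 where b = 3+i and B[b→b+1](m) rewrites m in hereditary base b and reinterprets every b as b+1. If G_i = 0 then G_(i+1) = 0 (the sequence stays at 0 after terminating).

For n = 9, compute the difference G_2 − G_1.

2

G_0 = 9. HB_3(9) = 3^2. Bump = 16. G_1 = 15.
G_1 = 15. HB_4(15) = 3·4 + 3. Bump = 18. G_2 = 17.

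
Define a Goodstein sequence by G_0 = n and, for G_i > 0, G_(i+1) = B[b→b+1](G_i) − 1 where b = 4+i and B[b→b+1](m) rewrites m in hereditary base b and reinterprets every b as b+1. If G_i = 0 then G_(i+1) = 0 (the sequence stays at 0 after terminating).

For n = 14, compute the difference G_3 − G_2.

2

(0) 14|_4 = 3·4 + 2 ↦ 3·5 + 2|_5 = 17 ⇒ 16
(1) 16|_5 = 3·5 + 1 ↦ 3·6 + 1|_6 = 19 ⇒ 18
(2) 18|_6 = 3·6 ↦ 3·7|_7 = 21 ⇒ 20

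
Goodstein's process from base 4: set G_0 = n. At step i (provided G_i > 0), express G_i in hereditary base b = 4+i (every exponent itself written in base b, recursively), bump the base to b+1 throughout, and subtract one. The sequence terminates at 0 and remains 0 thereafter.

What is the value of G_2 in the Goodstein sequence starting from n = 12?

15

base 4: 12 = 3·4; at 5: 3·5 = 15; next = 14
base 5: 14 = 2·5 + 4; at 6: 2·6 + 4 = 16; next = 15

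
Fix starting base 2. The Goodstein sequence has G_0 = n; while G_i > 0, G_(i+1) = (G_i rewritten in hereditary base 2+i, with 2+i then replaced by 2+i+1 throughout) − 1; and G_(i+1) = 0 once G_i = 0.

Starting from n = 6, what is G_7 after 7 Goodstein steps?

base 2: 6 = 2^2 + 2; at 3: 3^3 + 3 = 30; next = 29
base 3: 29 = 3^3 + 2; at 4: 4^4 + 2 = 258; next = 257
base 4: 257 = 4^4 + 1; at 5: 5^5 + 1 = 3126; next = 3125
base 5: 3125 = 5^5; at 6: 6^6 = 46656; next = 46655
base 6: 46655 = 5·6^5 + 5·6^4 + 5·6^3 + 5·6^2 + 5·6 + 5; at 7: 5·7^5 + 5·7^4 + 5·7^3 + 5·7^2 + 5·7 + 5 = 98040; next = 98039
base 7: 98039 = 5·7^5 + 5·7^4 + 5·7^3 + 5·7^2 + 5·7 + 4; at 8: 5·8^5 + 5·8^4 + 5·8^3 + 5·8^2 + 5·8 + 4 = 187244; next = 187243
base 8: 187243 = 5·8^5 + 5·8^4 + 5·8^3 + 5·8^2 + 5·8 + 3; at 9: 5·9^5 + 5·9^4 + 5·9^3 + 5·9^2 + 5·9 + 3 = 332148; next = 332147
base 9: 332147 = 5·9^5 + 5·9^4 + 5·9^3 + 5·9^2 + 5·9 + 2; at 10: 5·10^5 + 5·10^4 + 5·10^3 + 5·10^2 + 5·10 + 2 = 555552; next = 555551

332147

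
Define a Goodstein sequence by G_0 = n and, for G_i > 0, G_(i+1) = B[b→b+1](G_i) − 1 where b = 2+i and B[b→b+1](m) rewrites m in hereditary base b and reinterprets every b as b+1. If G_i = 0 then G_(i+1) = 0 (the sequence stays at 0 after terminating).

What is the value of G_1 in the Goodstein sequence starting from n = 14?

base 2: 14 = 2^(2 + 1) + 2^2 + 2; at 3: 3^(3 + 1) + 3^3 + 3 = 111; next = 110
base 3: 110 = 3^(3 + 1) + 3^3 + 2; at 4: 4^(4 + 1) + 4^4 + 2 = 1282; next = 1281

110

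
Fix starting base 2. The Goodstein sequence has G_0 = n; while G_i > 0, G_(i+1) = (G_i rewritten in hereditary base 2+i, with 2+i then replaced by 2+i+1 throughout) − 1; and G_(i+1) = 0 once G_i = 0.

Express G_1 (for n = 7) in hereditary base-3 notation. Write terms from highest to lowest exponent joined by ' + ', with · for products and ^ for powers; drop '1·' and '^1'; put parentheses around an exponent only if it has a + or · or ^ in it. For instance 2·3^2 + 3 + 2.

[0] 7 ≡ 2^2 + 2 + 1 (base 2). Lift 3: 31. −1: 30.
[1] 30 ≡ 3^3 + 3 (base 3). Lift 4: 260. −1: 259.

3^3 + 3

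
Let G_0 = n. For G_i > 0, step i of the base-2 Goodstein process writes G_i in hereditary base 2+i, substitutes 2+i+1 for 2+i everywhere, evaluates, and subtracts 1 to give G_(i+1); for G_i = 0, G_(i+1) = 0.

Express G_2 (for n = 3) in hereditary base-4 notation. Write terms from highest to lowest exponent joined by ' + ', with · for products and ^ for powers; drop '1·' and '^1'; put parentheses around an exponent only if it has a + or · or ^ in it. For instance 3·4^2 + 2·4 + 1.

step 0: 3 = 2 + 1; sub 3 for 2: 3 + 1; = 4; G_1 = 4−1 = 3
step 1: 3 = 3; sub 4 for 3: 4; = 4; G_2 = 4−1 = 3

3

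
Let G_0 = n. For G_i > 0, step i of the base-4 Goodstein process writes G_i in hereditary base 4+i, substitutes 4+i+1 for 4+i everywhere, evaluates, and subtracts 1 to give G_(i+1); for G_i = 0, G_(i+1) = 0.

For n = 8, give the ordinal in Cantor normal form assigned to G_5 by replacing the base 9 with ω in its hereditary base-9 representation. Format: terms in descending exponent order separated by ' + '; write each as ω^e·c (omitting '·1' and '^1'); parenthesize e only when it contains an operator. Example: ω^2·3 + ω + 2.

base 4: 8 = 2·4; at 5: 2·5 = 10; next = 9
base 5: 9 = 5 + 4; at 6: 6 + 4 = 10; next = 9
base 6: 9 = 6 + 3; at 7: 7 + 3 = 10; next = 9
base 7: 9 = 7 + 2; at 8: 8 + 2 = 10; next = 9
base 8: 9 = 8 + 1; at 9: 9 + 1 = 10; next = 9
base 9: 9 = 9; at 10: 10 = 10; next = 9

ω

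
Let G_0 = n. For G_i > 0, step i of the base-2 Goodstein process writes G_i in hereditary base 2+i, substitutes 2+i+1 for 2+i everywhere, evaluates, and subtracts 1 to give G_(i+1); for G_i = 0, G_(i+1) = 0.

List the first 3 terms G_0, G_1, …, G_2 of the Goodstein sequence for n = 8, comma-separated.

8, 80, 553

G_0=8  [base 2] 2^(2 + 1)  →[2↦3]→  3^(3 + 1) = 81  −1 ⇒ G_1=80
G_1=80  [base 3] 2·3^3 + 2·3^2 + 2·3 + 2  →[3↦4]→  2·4^4 + 2·4^2 + 2·4 + 2 = 554  −1 ⇒ G_2=553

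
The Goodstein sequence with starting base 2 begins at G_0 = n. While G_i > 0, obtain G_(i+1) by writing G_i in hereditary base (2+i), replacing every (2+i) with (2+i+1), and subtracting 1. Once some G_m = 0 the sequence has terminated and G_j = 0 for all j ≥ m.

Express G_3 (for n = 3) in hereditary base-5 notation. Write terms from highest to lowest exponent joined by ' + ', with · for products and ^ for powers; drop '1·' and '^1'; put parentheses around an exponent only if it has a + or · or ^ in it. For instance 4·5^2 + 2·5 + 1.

2

G_0 = 3. HB_2(3) = 2 + 1. Bump = 4. G_1 = 3.
G_1 = 3. HB_3(3) = 3. Bump = 4. G_2 = 3.
G_2 = 3. HB_4(3) = 3. Bump = 3. G_3 = 2.
G_3 = 2. HB_5(2) = 2. Bump = 2. G_4 = 1.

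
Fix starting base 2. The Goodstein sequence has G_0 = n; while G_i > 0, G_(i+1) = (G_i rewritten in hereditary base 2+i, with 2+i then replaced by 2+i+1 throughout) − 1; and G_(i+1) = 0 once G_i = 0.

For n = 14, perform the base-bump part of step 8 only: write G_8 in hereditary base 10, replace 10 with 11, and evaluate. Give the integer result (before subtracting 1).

3138429262497

14 —HB2→ 2^(2 + 1) + 2^2 + 2 —bump→ 3^(3 + 1) + 3^3 + 3 = 111 —(−1)→ 110
110 —HB3→ 3^(3 + 1) + 3^3 + 2 —bump→ 4^(4 + 1) + 4^4 + 2 = 1282 —(−1)→ 1281
1281 —HB4→ 4^(4 + 1) + 4^4 + 1 —bump→ 5^(5 + 1) + 5^5 + 1 = 18751 —(−1)→ 18750
18750 —HB5→ 5^(5 + 1) + 5^5 —bump→ 6^(6 + 1) + 6^6 = 326592 —(−1)→ 326591
326591 —HB6→ 6^(6 + 1) + 5·6^5 + 5·6^4 + 5·6^3 + 5·6^2 + 5·6 + 5 —bump→ 7^(7 + 1) + 5·7^5 + 5·7^4 + 5·7^3 + 5·7^2 + 5·7 + 5 = 5862841 —(−1)→ 5862840
5862840 —HB7→ 7^(7 + 1) + 5·7^5 + 5·7^4 + 5·7^3 + 5·7^2 + 5·7 + 4 —bump→ 8^(8 + 1) + 5·8^5 + 5·8^4 + 5·8^3 + 5·8^2 + 5·8 + 4 = 134404972 —(−1)→ 134404971
134404971 —HB8→ 8^(8 + 1) + 5·8^5 + 5·8^4 + 5·8^3 + 5·8^2 + 5·8 + 3 —bump→ 9^(9 + 1) + 5·9^5 + 5·9^4 + 5·9^3 + 5·9^2 + 5·9 + 3 = 3487116549 —(−1)→ 3487116548
3487116548 —HB9→ 9^(9 + 1) + 5·9^5 + 5·9^4 + 5·9^3 + 5·9^2 + 5·9 + 2 —bump→ 10^(10 + 1) + 5·10^5 + 5·10^4 + 5·10^3 + 5·10^2 + 5·10 + 2 = 100000555552 —(−1)→ 100000555551
100000555551 —HB10→ 10^(10 + 1) + 5·10^5 + 5·10^4 + 5·10^3 + 5·10^2 + 5·10 + 1 —bump→ 11^(11 + 1) + 5·11^5 + 5·11^4 + 5·11^3 + 5·11^2 + 5·11 + 1 = 3138429262497 —(−1)→ 3138429262496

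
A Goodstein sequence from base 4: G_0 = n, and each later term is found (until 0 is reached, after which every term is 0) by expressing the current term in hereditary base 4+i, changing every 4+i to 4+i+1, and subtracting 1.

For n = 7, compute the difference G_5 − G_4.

-1

(0) 7|_4 = 4 + 3 ↦ 5 + 3|_5 = 8 ⇒ 7
(1) 7|_5 = 5 + 2 ↦ 6 + 2|_6 = 8 ⇒ 7
(2) 7|_6 = 6 + 1 ↦ 7 + 1|_7 = 8 ⇒ 7
(3) 7|_7 = 7 ↦ 8|_8 = 8 ⇒ 7
(4) 7|_8 = 7 ↦ 7|_9 = 7 ⇒ 6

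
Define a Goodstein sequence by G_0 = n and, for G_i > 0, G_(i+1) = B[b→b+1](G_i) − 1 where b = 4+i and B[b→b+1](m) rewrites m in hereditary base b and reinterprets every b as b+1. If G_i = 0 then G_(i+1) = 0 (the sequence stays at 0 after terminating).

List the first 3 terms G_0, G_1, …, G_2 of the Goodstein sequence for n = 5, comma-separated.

i=0: 5 = 4 + 1 (b=4); 4→5: 5 + 1 = 6; 6−1 = 5
i=1: 5 = 5 (b=5); 5→6: 6 = 6; 6−1 = 5

5, 5, 5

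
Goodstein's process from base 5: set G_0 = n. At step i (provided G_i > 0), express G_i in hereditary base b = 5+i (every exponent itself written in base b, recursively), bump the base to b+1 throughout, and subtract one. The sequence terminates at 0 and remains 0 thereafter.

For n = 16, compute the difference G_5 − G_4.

1

16 —HB5→ 3·5 + 1 —bump→ 3·6 + 1 = 19 —(−1)→ 18
18 —HB6→ 3·6 —bump→ 3·7 = 21 —(−1)→ 20
20 —HB7→ 2·7 + 6 —bump→ 2·8 + 6 = 22 —(−1)→ 21
21 —HB8→ 2·8 + 5 —bump→ 2·9 + 5 = 23 —(−1)→ 22
22 —HB9→ 2·9 + 4 —bump→ 2·10 + 4 = 24 —(−1)→ 23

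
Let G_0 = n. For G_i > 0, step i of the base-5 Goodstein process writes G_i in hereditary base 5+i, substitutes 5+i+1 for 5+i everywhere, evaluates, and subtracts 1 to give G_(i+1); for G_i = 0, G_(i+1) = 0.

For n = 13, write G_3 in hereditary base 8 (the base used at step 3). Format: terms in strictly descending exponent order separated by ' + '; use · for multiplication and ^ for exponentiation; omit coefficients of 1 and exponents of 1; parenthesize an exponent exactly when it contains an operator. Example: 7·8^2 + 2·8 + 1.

13 —HB5→ 2·5 + 3 —bump→ 2·6 + 3 = 15 —(−1)→ 14
14 —HB6→ 2·6 + 2 —bump→ 2·7 + 2 = 16 —(−1)→ 15
15 —HB7→ 2·7 + 1 —bump→ 2·8 + 1 = 17 —(−1)→ 16

2·8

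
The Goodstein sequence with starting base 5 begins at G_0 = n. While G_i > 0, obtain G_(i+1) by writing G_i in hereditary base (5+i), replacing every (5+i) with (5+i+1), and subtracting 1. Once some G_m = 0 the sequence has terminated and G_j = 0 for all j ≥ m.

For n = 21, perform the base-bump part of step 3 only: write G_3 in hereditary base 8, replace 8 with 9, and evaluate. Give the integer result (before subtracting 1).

G_0=21  [base 5] 4·5 + 1  →[5↦6]→  4·6 + 1 = 25  −1 ⇒ G_1=24
G_1=24  [base 6] 4·6  →[6↦7]→  4·7 = 28  −1 ⇒ G_2=27
G_2=27  [base 7] 3·7 + 6  →[7↦8]→  3·8 + 6 = 30  −1 ⇒ G_3=29
G_3=29  [base 8] 3·8 + 5  →[8↦9]→  3·9 + 5 = 32  −1 ⇒ G_4=31

32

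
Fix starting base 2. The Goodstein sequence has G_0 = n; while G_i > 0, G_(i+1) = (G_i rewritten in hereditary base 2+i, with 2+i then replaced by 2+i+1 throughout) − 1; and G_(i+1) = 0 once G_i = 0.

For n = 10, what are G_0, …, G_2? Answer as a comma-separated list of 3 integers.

10, 83, 1025

base 2: 10 = 2^(2 + 1) + 2; at 3: 3^(3 + 1) + 3 = 84; next = 83
base 3: 83 = 3^(3 + 1) + 2; at 4: 4^(4 + 1) + 2 = 1026; next = 1025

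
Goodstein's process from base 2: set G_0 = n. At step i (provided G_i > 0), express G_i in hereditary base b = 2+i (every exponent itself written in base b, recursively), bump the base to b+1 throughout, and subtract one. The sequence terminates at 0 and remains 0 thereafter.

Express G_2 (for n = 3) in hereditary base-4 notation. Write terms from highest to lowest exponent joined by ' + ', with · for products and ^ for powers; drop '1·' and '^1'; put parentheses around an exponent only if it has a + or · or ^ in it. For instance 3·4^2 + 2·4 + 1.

3 —HB2→ 2 + 1 —bump→ 3 + 1 = 4 —(−1)→ 3
3 —HB3→ 3 —bump→ 4 = 4 —(−1)→ 3

3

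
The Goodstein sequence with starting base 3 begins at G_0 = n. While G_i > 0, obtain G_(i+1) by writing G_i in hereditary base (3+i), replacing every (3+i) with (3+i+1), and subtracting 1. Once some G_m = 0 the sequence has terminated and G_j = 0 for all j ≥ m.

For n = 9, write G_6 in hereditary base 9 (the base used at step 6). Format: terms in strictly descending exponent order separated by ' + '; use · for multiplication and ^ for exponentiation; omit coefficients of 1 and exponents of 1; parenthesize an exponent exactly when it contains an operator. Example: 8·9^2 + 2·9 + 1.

step 0: 9 = 3^2; sub 4 for 3: 4^2; = 16; G_1 = 16−1 = 15
step 1: 15 = 3·4 + 3; sub 5 for 4: 3·5 + 3; = 18; G_2 = 18−1 = 17
step 2: 17 = 3·5 + 2; sub 6 for 5: 3·6 + 2; = 20; G_3 = 20−1 = 19
step 3: 19 = 3·6 + 1; sub 7 for 6: 3·7 + 1; = 22; G_4 = 22−1 = 21
step 4: 21 = 3·7; sub 8 for 7: 3·8; = 24; G_5 = 24−1 = 23
step 5: 23 = 2·8 + 7; sub 9 for 8: 2·9 + 7; = 25; G_6 = 25−1 = 24
step 6: 24 = 2·9 + 6; sub 10 for 9: 2·10 + 6; = 26; G_7 = 26−1 = 25

2·9 + 6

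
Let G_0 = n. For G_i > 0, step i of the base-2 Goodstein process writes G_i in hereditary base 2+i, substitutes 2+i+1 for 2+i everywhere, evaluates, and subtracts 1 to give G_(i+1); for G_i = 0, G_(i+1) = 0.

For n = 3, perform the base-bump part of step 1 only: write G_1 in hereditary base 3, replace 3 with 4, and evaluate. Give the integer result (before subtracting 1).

G_0 = 3. HB_2(3) = 2 + 1. Bump = 4. G_1 = 3.
G_1 = 3. HB_3(3) = 3. Bump = 4. G_2 = 3.

4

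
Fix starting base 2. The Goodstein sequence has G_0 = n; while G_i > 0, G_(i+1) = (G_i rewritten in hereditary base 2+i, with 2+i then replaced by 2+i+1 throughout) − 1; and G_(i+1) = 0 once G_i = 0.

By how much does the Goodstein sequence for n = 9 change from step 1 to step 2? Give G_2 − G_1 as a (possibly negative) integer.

G_0=9  [base 2] 2^(2 + 1) + 1  →[2↦3]→  3^(3 + 1) + 1 = 82  −1 ⇒ G_1=81
G_1=81  [base 3] 3^(3 + 1)  →[3↦4]→  4^(4 + 1) = 1024  −1 ⇒ G_2=1023

942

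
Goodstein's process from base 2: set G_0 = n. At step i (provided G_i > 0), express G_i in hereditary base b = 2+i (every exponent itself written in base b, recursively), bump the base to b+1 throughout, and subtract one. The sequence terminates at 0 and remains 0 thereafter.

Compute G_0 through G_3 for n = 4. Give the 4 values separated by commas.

G_0=4  [base 2] 2^2  →[2↦3]→  3^3 = 27  −1 ⇒ G_1=26
G_1=26  [base 3] 2·3^2 + 2·3 + 2  →[3↦4]→  2·4^2 + 2·4 + 2 = 42  −1 ⇒ G_2=41
G_2=41  [base 4] 2·4^2 + 2·4 + 1  →[4↦5]→  2·5^2 + 2·5 + 1 = 61  −1 ⇒ G_3=60

4, 26, 41, 60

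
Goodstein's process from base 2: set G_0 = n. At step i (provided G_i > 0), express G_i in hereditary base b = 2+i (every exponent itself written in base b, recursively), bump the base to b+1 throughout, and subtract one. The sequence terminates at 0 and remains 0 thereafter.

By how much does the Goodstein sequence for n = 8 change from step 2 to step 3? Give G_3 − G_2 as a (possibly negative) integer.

G_0=8  [base 2] 2^(2 + 1)  →[2↦3]→  3^(3 + 1) = 81  −1 ⇒ G_1=80
G_1=80  [base 3] 2·3^3 + 2·3^2 + 2·3 + 2  →[3↦4]→  2·4^4 + 2·4^2 + 2·4 + 2 = 554  −1 ⇒ G_2=553
G_2=553  [base 4] 2·4^4 + 2·4^2 + 2·4 + 1  →[4↦5]→  2·5^5 + 2·5^2 + 2·5 + 1 = 6311  −1 ⇒ G_3=6310

5757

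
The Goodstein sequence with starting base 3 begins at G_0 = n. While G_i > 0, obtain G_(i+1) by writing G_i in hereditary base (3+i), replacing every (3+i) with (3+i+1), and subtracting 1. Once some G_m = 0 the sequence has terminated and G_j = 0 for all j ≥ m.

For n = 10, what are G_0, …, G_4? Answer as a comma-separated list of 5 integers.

[0] 10 ≡ 3^2 + 1 (base 3). Lift 4: 17. −1: 16.
[1] 16 ≡ 4^2 (base 4). Lift 5: 25. −1: 24.
[2] 24 ≡ 4·5 + 4 (base 5). Lift 6: 28. −1: 27.
[3] 27 ≡ 4·6 + 3 (base 6). Lift 7: 31. −1: 30.

10, 16, 24, 27, 30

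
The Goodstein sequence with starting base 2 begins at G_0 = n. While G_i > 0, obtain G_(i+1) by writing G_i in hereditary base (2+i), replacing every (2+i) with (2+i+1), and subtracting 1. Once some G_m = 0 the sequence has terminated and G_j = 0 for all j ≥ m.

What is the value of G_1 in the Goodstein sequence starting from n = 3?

3

3 —HB2→ 2 + 1 —bump→ 3 + 1 = 4 —(−1)→ 3
3 —HB3→ 3 —bump→ 4 = 4 —(−1)→ 3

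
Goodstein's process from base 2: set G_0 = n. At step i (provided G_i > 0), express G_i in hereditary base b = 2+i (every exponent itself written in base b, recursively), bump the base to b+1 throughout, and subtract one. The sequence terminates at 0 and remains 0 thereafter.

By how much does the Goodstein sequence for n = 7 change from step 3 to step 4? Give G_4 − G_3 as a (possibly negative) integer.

43530

(0) 7|_2 = 2^2 + 2 + 1 ↦ 3^3 + 3 + 1|_3 = 31 ⇒ 30
(1) 30|_3 = 3^3 + 3 ↦ 4^4 + 4|_4 = 260 ⇒ 259
(2) 259|_4 = 4^4 + 3 ↦ 5^5 + 3|_5 = 3128 ⇒ 3127
(3) 3127|_5 = 5^5 + 2 ↦ 6^6 + 2|_6 = 46658 ⇒ 46657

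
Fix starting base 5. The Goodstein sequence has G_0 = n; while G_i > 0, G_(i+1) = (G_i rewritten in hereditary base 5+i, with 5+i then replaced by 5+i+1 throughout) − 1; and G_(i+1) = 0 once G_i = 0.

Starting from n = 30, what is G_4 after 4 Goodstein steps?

G_0=30  [base 5] 5^2 + 5  →[5↦6]→  6^2 + 6 = 42  −1 ⇒ G_1=41
G_1=41  [base 6] 6^2 + 5  →[6↦7]→  7^2 + 5 = 54  −1 ⇒ G_2=53
G_2=53  [base 7] 7^2 + 4  →[7↦8]→  8^2 + 4 = 68  −1 ⇒ G_3=67
G_3=67  [base 8] 8^2 + 3  →[8↦9]→  9^2 + 3 = 84  −1 ⇒ G_4=83

83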